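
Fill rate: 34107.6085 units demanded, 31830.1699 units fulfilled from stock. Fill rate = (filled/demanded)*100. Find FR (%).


FR = 31830.1699 / 34107.6085 * 100 = 93.3228

93.3228%


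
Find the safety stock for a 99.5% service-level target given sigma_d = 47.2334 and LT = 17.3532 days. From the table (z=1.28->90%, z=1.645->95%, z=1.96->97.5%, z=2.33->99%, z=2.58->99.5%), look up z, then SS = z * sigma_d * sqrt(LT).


From the table, SL = 99.5% corresponds to z = 2.58
sqrt(LT) = sqrt(17.3532) = 4.1657
SS = 2.58 * 47.2334 * 4.1657 = 507.6433

507.6433 units


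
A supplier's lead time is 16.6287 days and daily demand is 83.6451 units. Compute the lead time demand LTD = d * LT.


LTD = 83.6451 * 16.6287 = 1390.9093

1390.9093 units


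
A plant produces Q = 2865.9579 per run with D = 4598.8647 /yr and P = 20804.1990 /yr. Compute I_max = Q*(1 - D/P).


D/P = 0.2211
1 - D/P = 0.7789
I_max = 2865.9579 * 0.7789 = 2232.4246

2232.4246 units


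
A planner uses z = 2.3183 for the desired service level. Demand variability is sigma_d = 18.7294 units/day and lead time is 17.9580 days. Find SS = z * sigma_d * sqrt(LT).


sqrt(LT) = sqrt(17.9580) = 4.2377
SS = 2.3183 * 18.7294 * 4.2377 = 184.0020

184.0020 units


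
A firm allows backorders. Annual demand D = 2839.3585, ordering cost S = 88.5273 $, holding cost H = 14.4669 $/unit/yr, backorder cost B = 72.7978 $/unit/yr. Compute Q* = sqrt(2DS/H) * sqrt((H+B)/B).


sqrt(2DS/H) = 186.4129
sqrt((H+B)/B) = 1.0949
Q* = 186.4129 * 1.0949 = 204.0968

204.0968 units


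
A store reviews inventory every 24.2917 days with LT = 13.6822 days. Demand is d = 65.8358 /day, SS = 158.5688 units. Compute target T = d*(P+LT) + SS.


P + LT = 37.9739
d*(P+LT) = 65.8358 * 37.9739 = 2500.0421
T = 2500.0421 + 158.5688 = 2658.6109

2658.6109 units


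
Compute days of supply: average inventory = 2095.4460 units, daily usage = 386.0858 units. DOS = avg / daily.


DOS = 2095.4460 / 386.0858 = 5.4274

5.4274 days


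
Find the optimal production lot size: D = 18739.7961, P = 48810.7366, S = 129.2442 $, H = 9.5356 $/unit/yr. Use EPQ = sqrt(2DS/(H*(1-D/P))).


1 - D/P = 1 - 0.3839 = 0.6161
H*(1-D/P) = 5.8746
2DS = 4844019.9102
EPQ = sqrt(824567.5600) = 908.0570

908.0570 units


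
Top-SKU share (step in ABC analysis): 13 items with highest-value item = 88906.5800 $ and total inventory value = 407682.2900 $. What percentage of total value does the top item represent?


Top item = 88906.5800
Total = 407682.2900
Percentage = 88906.5800 / 407682.2900 * 100 = 21.8078

21.8078%


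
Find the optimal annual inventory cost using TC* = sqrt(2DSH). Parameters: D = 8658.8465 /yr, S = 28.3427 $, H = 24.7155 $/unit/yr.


2*D*S*H = 12131113.2493
TC* = sqrt(12131113.2493) = 3482.9748

3482.9748 $/yr


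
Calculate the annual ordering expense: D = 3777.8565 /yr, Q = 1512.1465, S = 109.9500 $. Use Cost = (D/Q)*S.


Number of orders = D/Q = 2.4983
Cost = 2.4983 * 109.9500 = 274.6925

274.6925 $/yr


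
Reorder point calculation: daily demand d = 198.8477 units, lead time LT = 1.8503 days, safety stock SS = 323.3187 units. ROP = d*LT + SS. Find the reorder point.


d*LT = 198.8477 * 1.8503 = 367.9279
ROP = 367.9279 + 323.3187 = 691.2466

691.2466 units


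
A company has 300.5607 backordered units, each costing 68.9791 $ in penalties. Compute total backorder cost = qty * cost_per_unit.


Total = 300.5607 * 68.9791 = 20732.4066

20732.4066 $


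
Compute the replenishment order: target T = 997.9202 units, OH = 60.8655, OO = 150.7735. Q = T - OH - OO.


Inventory position = OH + OO = 60.8655 + 150.7735 = 211.6390
Q = 997.9202 - 211.6390 = 786.2812

786.2812 units


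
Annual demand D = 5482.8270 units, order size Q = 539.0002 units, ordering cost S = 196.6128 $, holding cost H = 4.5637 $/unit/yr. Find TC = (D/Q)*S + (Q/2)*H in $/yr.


Ordering cost = D*S/Q = 1999.9881
Holding cost = Q*H/2 = 1229.9176
TC = 1999.9881 + 1229.9176 = 3229.9057

3229.9057 $/yr


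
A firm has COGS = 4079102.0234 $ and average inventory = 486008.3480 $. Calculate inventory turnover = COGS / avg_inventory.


Turnover = 4079102.0234 / 486008.3480 = 8.3931

8.3931


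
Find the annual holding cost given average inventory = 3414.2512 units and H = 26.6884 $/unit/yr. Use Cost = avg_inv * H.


Cost = 3414.2512 * 26.6884 = 91120.9017

91120.9017 $/yr


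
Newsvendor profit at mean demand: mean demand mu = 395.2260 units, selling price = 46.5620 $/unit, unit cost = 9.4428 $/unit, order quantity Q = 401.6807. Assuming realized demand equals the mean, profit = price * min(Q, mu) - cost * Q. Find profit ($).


Sales at mu = min(401.6807, 395.2260) = 395.2260
Revenue = 46.5620 * 395.2260 = 18402.5130
Total cost = 9.4428 * 401.6807 = 3792.9905
Profit = 18402.5130 - 3792.9905 = 14609.5225

14609.5225 $


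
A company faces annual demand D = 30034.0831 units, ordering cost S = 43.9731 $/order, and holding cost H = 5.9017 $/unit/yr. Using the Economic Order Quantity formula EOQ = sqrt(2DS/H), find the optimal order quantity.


2*D*S = 2 * 30034.0831 * 43.9731 = 2641383.4791
2*D*S/H = 447563.1562
EOQ = sqrt(447563.1562) = 669.0016

669.0016 units


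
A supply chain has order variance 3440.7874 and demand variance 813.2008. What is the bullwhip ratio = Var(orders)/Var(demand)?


BW = 3440.7874 / 813.2008 = 4.2312

4.2312


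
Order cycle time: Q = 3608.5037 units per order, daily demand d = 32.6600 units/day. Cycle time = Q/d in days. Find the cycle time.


Cycle = 3608.5037 / 32.6600 = 110.4869

110.4869 days


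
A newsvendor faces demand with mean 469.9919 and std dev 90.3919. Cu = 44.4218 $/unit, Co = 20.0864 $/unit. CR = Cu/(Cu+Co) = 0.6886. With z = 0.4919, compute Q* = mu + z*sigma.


CR = Cu/(Cu+Co) = 44.4218/(44.4218+20.0864) = 0.6886
z = 0.4919
Q* = 469.9919 + 0.4919 * 90.3919 = 514.4557

514.4557 units


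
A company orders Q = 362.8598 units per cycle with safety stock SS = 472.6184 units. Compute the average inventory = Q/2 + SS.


Q/2 = 181.4299
Avg = 181.4299 + 472.6184 = 654.0483

654.0483 units


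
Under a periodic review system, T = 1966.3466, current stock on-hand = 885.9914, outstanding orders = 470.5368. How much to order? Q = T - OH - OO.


Inventory position = OH + OO = 885.9914 + 470.5368 = 1356.5282
Q = 1966.3466 - 1356.5282 = 609.8184

609.8184 units


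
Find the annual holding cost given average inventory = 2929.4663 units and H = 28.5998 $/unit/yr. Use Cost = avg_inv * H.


Cost = 2929.4663 * 28.5998 = 83782.1503

83782.1503 $/yr


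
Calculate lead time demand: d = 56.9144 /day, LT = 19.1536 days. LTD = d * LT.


LTD = 56.9144 * 19.1536 = 1090.1157

1090.1157 units


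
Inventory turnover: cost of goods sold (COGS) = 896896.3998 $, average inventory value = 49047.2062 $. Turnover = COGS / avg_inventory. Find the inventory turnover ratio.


Turnover = 896896.3998 / 49047.2062 = 18.2864

18.2864


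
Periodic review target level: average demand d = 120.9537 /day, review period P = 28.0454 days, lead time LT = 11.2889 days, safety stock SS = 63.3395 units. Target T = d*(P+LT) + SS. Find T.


P + LT = 39.3343
d*(P+LT) = 120.9537 * 39.3343 = 4757.6291
T = 4757.6291 + 63.3395 = 4820.9686

4820.9686 units


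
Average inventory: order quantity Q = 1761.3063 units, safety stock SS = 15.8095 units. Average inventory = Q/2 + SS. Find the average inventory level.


Q/2 = 880.6531
Avg = 880.6531 + 15.8095 = 896.4626

896.4626 units


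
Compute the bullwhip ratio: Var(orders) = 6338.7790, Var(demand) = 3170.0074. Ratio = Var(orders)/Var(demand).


BW = 6338.7790 / 3170.0074 = 1.9996

1.9996


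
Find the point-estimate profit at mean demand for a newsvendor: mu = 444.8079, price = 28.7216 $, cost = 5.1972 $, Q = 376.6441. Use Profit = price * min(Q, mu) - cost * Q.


Sales at mu = min(376.6441, 444.8079) = 376.6441
Revenue = 28.7216 * 376.6441 = 10817.8212
Total cost = 5.1972 * 376.6441 = 1957.4947
Profit = 10817.8212 - 1957.4947 = 8860.3265

8860.3265 $


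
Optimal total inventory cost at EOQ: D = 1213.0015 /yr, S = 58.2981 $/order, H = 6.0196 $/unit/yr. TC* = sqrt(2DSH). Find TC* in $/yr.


2*D*S*H = 851360.2477
TC* = sqrt(851360.2477) = 922.6918

922.6918 $/yr


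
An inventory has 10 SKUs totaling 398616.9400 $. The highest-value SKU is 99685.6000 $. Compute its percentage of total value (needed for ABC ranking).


Top item = 99685.6000
Total = 398616.9400
Percentage = 99685.6000 / 398616.9400 * 100 = 25.0079

25.0079%


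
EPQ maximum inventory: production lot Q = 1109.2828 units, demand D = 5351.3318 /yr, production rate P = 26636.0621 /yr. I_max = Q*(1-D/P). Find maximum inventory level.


D/P = 0.2009
1 - D/P = 0.7991
I_max = 1109.2828 * 0.7991 = 886.4218

886.4218 units


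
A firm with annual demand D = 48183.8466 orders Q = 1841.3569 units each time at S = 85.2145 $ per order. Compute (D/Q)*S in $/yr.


Number of orders = D/Q = 26.1676
Cost = 26.1676 * 85.2145 = 2229.8569

2229.8569 $/yr


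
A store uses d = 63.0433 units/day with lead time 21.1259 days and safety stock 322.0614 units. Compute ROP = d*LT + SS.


d*LT = 63.0433 * 21.1259 = 1331.8465
ROP = 1331.8465 + 322.0614 = 1653.9079

1653.9079 units


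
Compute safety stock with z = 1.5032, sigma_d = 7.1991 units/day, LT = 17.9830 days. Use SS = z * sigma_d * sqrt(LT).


sqrt(LT) = sqrt(17.9830) = 4.2406
SS = 1.5032 * 7.1991 * 4.2406 = 45.8908

45.8908 units


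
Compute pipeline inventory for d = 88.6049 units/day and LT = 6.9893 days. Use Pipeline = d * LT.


Pipeline = 88.6049 * 6.9893 = 619.2862

619.2862 units


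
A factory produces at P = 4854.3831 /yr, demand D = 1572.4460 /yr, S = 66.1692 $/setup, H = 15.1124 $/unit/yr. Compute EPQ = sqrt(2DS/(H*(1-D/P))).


1 - D/P = 1 - 0.3239 = 0.6761
H*(1-D/P) = 10.2171
2DS = 208094.9877
EPQ = sqrt(20367.2303) = 142.7138

142.7138 units


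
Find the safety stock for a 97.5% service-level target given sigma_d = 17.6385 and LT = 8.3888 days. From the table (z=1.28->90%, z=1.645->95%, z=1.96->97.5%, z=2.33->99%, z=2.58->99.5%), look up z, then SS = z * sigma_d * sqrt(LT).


From the table, SL = 97.5% corresponds to z = 1.96
sqrt(LT) = sqrt(8.3888) = 2.8963
SS = 1.96 * 17.6385 * 2.8963 = 100.1308

100.1308 units


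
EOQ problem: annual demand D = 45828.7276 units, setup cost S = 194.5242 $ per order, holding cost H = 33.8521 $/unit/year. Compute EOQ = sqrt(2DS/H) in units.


2*D*S = 2 * 45828.7276 * 194.5242 = 17829593.1468
2*D*S/H = 526690.9039
EOQ = sqrt(526690.9039) = 725.7347

725.7347 units


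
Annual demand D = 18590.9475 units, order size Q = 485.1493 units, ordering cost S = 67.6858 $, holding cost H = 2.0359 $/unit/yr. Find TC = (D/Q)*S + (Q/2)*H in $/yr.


Ordering cost = D*S/Q = 2593.7235
Holding cost = Q*H/2 = 493.8577
TC = 2593.7235 + 493.8577 = 3087.5813

3087.5813 $/yr


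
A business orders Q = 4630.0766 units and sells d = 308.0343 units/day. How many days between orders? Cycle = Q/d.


Cycle = 4630.0766 / 308.0343 = 15.0310

15.0310 days


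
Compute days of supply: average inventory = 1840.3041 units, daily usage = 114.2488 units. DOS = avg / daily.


DOS = 1840.3041 / 114.2488 = 16.1079

16.1079 days


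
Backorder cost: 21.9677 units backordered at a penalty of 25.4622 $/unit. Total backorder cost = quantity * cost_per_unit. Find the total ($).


Total = 21.9677 * 25.4622 = 559.3460

559.3460 $


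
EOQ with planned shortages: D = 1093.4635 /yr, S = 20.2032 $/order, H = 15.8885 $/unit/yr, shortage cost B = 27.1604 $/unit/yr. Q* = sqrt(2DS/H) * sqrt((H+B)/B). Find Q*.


sqrt(2DS/H) = 52.7334
sqrt((H+B)/B) = 1.2590
Q* = 52.7334 * 1.2590 = 66.3894

66.3894 units


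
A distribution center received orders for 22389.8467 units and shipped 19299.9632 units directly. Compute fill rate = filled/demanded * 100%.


FR = 19299.9632 / 22389.8467 * 100 = 86.1996

86.1996%


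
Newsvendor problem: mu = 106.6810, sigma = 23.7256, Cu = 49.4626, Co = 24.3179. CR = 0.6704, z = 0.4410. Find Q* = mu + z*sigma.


CR = Cu/(Cu+Co) = 49.4626/(49.4626+24.3179) = 0.6704
z = 0.4410
Q* = 106.6810 + 0.4410 * 23.7256 = 117.1440

117.1440 units


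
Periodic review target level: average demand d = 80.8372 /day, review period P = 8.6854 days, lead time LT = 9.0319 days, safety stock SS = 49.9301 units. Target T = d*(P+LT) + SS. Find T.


P + LT = 17.7173
d*(P+LT) = 80.8372 * 17.7173 = 1432.2169
T = 1432.2169 + 49.9301 = 1482.1470

1482.1470 units


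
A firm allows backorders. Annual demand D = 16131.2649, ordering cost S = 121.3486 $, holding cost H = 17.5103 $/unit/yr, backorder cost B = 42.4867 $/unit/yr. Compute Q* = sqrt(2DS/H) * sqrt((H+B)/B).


sqrt(2DS/H) = 472.8461
sqrt((H+B)/B) = 1.1883
Q* = 472.8461 * 1.1883 = 561.8988

561.8988 units


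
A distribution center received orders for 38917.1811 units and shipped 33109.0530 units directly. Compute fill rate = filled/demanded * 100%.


FR = 33109.0530 / 38917.1811 * 100 = 85.0757

85.0757%


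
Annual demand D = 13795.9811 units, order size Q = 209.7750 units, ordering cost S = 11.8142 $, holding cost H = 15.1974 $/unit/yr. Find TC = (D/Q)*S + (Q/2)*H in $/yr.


Ordering cost = D*S/Q = 776.9681
Holding cost = Q*H/2 = 1594.0173
TC = 776.9681 + 1594.0173 = 2370.9854

2370.9854 $/yr


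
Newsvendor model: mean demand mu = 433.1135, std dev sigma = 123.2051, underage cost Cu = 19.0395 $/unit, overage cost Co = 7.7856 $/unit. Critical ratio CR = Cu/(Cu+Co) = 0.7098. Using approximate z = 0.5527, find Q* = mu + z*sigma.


CR = Cu/(Cu+Co) = 19.0395/(19.0395+7.7856) = 0.7098
z = 0.5527
Q* = 433.1135 + 0.5527 * 123.2051 = 501.2090

501.2090 units


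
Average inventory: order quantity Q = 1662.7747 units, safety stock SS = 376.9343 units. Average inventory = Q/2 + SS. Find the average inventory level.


Q/2 = 831.3873
Avg = 831.3873 + 376.9343 = 1208.3216

1208.3216 units


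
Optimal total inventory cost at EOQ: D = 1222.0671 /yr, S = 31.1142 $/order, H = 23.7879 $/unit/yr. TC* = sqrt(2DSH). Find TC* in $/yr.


2*D*S*H = 1809005.0997
TC* = sqrt(1809005.0997) = 1344.9926

1344.9926 $/yr


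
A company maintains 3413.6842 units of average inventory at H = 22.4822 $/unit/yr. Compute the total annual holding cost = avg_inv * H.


Cost = 3413.6842 * 22.4822 = 76747.1309

76747.1309 $/yr


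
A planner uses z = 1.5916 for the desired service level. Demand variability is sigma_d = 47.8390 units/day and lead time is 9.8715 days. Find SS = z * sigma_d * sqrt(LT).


sqrt(LT) = sqrt(9.8715) = 3.1419
SS = 1.5916 * 47.8390 * 3.1419 = 239.2256

239.2256 units


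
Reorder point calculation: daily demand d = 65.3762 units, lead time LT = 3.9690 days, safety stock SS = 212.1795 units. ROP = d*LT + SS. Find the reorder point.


d*LT = 65.3762 * 3.9690 = 259.4781
ROP = 259.4781 + 212.1795 = 471.6576

471.6576 units


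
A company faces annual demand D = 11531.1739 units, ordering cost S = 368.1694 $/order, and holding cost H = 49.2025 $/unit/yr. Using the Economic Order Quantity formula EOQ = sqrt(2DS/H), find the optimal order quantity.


2*D*S = 2 * 11531.1739 * 368.1694 = 8490850.7521
2*D*S/H = 172569.4985
EOQ = sqrt(172569.4985) = 415.4149

415.4149 units


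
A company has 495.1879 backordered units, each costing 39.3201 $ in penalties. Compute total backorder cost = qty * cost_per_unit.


Total = 495.1879 * 39.3201 = 19470.8377

19470.8377 $


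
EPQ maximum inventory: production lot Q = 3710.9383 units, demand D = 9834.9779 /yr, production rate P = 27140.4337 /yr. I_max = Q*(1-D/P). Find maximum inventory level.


D/P = 0.3624
1 - D/P = 0.6376
I_max = 3710.9383 * 0.6376 = 2366.1921

2366.1921 units


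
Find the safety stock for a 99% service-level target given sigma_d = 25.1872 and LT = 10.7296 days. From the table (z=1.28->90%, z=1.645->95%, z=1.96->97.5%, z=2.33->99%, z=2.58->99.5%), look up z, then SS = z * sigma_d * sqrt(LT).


From the table, SL = 99% corresponds to z = 2.33
sqrt(LT) = sqrt(10.7296) = 3.2756
SS = 2.33 * 25.1872 * 3.2756 = 192.2328

192.2328 units


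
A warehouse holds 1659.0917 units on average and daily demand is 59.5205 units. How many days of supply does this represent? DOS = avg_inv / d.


DOS = 1659.0917 / 59.5205 = 27.8743

27.8743 days


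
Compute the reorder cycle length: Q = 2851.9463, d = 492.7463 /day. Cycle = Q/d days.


Cycle = 2851.9463 / 492.7463 = 5.7879

5.7879 days


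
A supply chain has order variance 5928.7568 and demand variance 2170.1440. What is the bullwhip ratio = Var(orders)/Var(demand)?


BW = 5928.7568 / 2170.1440 = 2.7320

2.7320


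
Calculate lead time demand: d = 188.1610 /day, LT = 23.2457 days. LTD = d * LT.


LTD = 188.1610 * 23.2457 = 4373.9342

4373.9342 units


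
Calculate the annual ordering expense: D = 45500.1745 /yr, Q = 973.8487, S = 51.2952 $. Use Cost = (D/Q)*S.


Number of orders = D/Q = 46.7220
Cost = 46.7220 * 51.2952 = 2396.6152

2396.6152 $/yr


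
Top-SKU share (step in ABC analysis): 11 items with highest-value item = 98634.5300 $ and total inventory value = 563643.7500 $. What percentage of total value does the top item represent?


Top item = 98634.5300
Total = 563643.7500
Percentage = 98634.5300 / 563643.7500 * 100 = 17.4994

17.4994%


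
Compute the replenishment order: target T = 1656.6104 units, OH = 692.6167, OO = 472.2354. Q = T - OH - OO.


Inventory position = OH + OO = 692.6167 + 472.2354 = 1164.8521
Q = 1656.6104 - 1164.8521 = 491.7583

491.7583 units


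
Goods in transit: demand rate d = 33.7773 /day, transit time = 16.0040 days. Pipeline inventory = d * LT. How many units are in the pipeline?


Pipeline = 33.7773 * 16.0040 = 540.5719

540.5719 units


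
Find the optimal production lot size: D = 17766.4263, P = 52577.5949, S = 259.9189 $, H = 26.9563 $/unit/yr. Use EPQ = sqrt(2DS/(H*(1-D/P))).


1 - D/P = 1 - 0.3379 = 0.6621
H*(1-D/P) = 17.8475
2DS = 9235659.9617
EPQ = sqrt(517475.4691) = 719.3577

719.3577 units


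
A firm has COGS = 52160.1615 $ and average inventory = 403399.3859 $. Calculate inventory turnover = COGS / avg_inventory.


Turnover = 52160.1615 / 403399.3859 = 0.1293

0.1293


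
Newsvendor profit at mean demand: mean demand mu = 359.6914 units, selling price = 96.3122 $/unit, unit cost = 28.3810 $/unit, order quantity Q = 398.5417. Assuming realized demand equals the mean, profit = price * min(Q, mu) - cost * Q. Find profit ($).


Sales at mu = min(398.5417, 359.6914) = 359.6914
Revenue = 96.3122 * 359.6914 = 34642.6701
Total cost = 28.3810 * 398.5417 = 11311.0120
Profit = 34642.6701 - 11311.0120 = 23331.6581

23331.6581 $


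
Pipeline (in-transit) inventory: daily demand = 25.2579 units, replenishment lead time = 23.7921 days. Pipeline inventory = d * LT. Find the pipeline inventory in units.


Pipeline = 25.2579 * 23.7921 = 600.9385

600.9385 units


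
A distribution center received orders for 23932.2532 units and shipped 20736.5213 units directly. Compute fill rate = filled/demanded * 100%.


FR = 20736.5213 / 23932.2532 * 100 = 86.6468

86.6468%


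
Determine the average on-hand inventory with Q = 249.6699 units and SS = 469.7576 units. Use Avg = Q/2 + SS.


Q/2 = 124.8350
Avg = 124.8350 + 469.7576 = 594.5926

594.5926 units


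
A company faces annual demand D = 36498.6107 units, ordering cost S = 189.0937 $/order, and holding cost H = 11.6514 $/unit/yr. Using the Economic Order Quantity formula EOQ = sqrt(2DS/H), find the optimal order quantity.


2*D*S = 2 * 36498.6107 * 189.0937 = 13803314.6842
2*D*S/H = 1184691.5121
EOQ = sqrt(1184691.5121) = 1088.4354

1088.4354 units


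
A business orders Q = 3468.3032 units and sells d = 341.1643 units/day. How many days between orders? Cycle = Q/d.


Cycle = 3468.3032 / 341.1643 = 10.1661

10.1661 days


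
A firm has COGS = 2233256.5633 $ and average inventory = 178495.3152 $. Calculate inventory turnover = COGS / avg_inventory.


Turnover = 2233256.5633 / 178495.3152 = 12.5116

12.5116


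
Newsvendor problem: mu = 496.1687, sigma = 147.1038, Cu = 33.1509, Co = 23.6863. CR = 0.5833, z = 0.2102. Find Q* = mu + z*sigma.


CR = Cu/(Cu+Co) = 33.1509/(33.1509+23.6863) = 0.5833
z = 0.2102
Q* = 496.1687 + 0.2102 * 147.1038 = 527.0899

527.0899 units


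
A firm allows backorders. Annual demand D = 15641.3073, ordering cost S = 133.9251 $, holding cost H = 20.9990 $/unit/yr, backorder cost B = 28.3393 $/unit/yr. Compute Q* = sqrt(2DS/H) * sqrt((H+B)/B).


sqrt(2DS/H) = 446.6663
sqrt((H+B)/B) = 1.3195
Q* = 446.6663 * 1.3195 = 589.3601

589.3601 units


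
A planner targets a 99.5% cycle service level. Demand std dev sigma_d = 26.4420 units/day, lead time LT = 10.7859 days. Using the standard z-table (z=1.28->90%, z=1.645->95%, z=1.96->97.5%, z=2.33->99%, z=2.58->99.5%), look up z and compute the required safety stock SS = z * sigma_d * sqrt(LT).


From the table, SL = 99.5% corresponds to z = 2.58
sqrt(LT) = sqrt(10.7859) = 3.2842
SS = 2.58 * 26.4420 * 3.2842 = 224.0486

224.0486 units


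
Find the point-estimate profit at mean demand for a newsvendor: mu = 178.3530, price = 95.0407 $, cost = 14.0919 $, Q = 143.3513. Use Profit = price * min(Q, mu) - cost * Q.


Sales at mu = min(143.3513, 178.3530) = 143.3513
Revenue = 95.0407 * 143.3513 = 13624.2079
Total cost = 14.0919 * 143.3513 = 2020.0922
Profit = 13624.2079 - 2020.0922 = 11604.1157

11604.1157 $


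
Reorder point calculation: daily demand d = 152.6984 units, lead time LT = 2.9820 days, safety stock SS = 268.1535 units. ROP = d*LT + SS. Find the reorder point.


d*LT = 152.6984 * 2.9820 = 455.3466
ROP = 455.3466 + 268.1535 = 723.5001

723.5001 units


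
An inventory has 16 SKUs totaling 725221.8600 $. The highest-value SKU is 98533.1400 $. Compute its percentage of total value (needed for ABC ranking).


Top item = 98533.1400
Total = 725221.8600
Percentage = 98533.1400 / 725221.8600 * 100 = 13.5866

13.5866%


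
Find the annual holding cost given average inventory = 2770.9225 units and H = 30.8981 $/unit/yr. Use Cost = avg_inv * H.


Cost = 2770.9225 * 30.8981 = 85616.2405

85616.2405 $/yr


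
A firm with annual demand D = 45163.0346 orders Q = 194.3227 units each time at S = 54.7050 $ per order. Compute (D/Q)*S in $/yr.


Number of orders = D/Q = 232.4126
Cost = 232.4126 * 54.7050 = 12714.1287

12714.1287 $/yr


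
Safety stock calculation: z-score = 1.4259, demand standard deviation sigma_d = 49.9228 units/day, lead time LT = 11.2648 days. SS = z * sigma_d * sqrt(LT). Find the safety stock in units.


sqrt(LT) = sqrt(11.2648) = 3.3563
SS = 1.4259 * 49.9228 * 3.3563 = 238.9185

238.9185 units


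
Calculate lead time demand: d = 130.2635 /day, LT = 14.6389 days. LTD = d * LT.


LTD = 130.2635 * 14.6389 = 1906.9144

1906.9144 units


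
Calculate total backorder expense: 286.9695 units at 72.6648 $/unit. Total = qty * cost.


Total = 286.9695 * 72.6648 = 20852.5813

20852.5813 $


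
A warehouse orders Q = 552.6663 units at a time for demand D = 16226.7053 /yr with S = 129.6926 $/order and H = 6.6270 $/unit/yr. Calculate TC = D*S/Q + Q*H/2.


Ordering cost = D*S/Q = 3807.8739
Holding cost = Q*H/2 = 1831.2598
TC = 3807.8739 + 1831.2598 = 5639.1337

5639.1337 $/yr


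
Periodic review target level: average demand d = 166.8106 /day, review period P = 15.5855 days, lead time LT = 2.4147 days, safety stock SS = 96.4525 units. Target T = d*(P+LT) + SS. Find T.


P + LT = 18.0002
d*(P+LT) = 166.8106 * 18.0002 = 3002.6242
T = 3002.6242 + 96.4525 = 3099.0767

3099.0767 units


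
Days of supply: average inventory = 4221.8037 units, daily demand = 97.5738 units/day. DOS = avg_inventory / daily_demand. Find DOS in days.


DOS = 4221.8037 / 97.5738 = 43.2678

43.2678 days


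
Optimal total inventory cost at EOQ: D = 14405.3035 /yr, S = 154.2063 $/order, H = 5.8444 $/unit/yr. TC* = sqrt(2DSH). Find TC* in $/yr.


2*D*S*H = 25965366.5196
TC* = sqrt(25965366.5196) = 5095.6223

5095.6223 $/yr


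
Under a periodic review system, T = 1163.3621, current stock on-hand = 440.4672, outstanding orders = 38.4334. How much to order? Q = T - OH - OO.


Inventory position = OH + OO = 440.4672 + 38.4334 = 478.9006
Q = 1163.3621 - 478.9006 = 684.4615

684.4615 units


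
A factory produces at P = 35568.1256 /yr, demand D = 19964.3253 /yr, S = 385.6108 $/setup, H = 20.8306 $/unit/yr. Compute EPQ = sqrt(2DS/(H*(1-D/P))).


1 - D/P = 1 - 0.5613 = 0.4387
H*(1-D/P) = 9.1384
2DS = 15396918.9008
EPQ = sqrt(1684855.4158) = 1298.0198

1298.0198 units


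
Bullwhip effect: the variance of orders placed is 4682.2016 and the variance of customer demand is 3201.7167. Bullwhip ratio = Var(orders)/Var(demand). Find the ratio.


BW = 4682.2016 / 3201.7167 = 1.4624

1.4624


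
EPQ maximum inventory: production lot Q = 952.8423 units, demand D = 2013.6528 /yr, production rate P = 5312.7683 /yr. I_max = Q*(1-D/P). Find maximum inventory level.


D/P = 0.3790
1 - D/P = 0.6210
I_max = 952.8423 * 0.6210 = 591.6947

591.6947 units


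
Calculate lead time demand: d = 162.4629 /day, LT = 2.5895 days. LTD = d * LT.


LTD = 162.4629 * 2.5895 = 420.6977

420.6977 units


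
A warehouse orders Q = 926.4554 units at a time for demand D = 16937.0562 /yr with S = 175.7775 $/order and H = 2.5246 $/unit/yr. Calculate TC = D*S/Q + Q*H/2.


Ordering cost = D*S/Q = 3213.4881
Holding cost = Q*H/2 = 1169.4647
TC = 3213.4881 + 1169.4647 = 4382.9527

4382.9527 $/yr


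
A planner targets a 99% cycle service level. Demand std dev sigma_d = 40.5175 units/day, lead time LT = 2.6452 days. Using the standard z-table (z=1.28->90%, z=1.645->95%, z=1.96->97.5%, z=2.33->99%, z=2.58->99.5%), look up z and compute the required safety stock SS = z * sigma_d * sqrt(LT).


From the table, SL = 99% corresponds to z = 2.33
sqrt(LT) = sqrt(2.6452) = 1.6264
SS = 2.33 * 40.5175 * 1.6264 = 153.5422

153.5422 units


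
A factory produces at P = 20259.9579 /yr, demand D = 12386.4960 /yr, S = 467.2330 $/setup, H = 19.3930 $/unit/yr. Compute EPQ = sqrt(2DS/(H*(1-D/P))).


1 - D/P = 1 - 0.6114 = 0.3886
H*(1-D/P) = 7.5365
2DS = 11574759.3711
EPQ = sqrt(1535818.1017) = 1239.2813

1239.2813 units


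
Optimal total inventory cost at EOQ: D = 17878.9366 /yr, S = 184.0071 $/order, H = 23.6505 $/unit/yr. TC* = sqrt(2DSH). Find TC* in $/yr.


2*D*S*H = 155613255.1517
TC* = sqrt(155613255.1517) = 12474.5042

12474.5042 $/yr


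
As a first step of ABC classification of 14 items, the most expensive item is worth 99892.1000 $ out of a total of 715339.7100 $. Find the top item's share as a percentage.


Top item = 99892.1000
Total = 715339.7100
Percentage = 99892.1000 / 715339.7100 * 100 = 13.9643

13.9643%


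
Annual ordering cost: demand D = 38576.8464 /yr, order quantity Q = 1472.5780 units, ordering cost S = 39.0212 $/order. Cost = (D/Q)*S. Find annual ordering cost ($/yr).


Number of orders = D/Q = 26.1968
Cost = 26.1968 * 39.0212 = 1022.2310

1022.2310 $/yr


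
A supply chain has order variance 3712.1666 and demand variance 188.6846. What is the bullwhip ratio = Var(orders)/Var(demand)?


BW = 3712.1666 / 188.6846 = 19.6739

19.6739


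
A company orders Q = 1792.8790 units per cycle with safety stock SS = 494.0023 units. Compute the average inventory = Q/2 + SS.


Q/2 = 896.4395
Avg = 896.4395 + 494.0023 = 1390.4418

1390.4418 units


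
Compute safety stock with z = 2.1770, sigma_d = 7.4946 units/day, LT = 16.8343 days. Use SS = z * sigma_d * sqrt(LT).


sqrt(LT) = sqrt(16.8343) = 4.1030
SS = 2.1770 * 7.4946 * 4.1030 = 66.9429

66.9429 units


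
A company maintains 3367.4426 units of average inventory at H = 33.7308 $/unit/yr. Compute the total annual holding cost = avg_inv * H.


Cost = 3367.4426 * 33.7308 = 113586.5329

113586.5329 $/yr


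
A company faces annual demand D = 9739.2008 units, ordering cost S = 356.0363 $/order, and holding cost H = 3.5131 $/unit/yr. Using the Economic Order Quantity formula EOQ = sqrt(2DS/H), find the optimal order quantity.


2*D*S = 2 * 9739.2008 * 356.0363 = 6935018.0356
2*D*S/H = 1974045.1554
EOQ = sqrt(1974045.1554) = 1405.0072

1405.0072 units


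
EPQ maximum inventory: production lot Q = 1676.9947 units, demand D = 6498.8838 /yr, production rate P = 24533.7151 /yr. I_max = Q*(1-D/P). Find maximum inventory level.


D/P = 0.2649
1 - D/P = 0.7351
I_max = 1676.9947 * 0.7351 = 1232.7655

1232.7655 units


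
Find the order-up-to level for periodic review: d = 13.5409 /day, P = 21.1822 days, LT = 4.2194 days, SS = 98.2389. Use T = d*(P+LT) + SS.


P + LT = 25.4016
d*(P+LT) = 13.5409 * 25.4016 = 343.9605
T = 343.9605 + 98.2389 = 442.1994

442.1994 units


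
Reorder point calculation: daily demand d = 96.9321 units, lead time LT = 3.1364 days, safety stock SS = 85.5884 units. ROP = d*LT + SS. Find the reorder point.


d*LT = 96.9321 * 3.1364 = 304.0178
ROP = 304.0178 + 85.5884 = 389.6062

389.6062 units


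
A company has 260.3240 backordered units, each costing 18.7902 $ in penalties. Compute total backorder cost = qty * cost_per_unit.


Total = 260.3240 * 18.7902 = 4891.5400

4891.5400 $


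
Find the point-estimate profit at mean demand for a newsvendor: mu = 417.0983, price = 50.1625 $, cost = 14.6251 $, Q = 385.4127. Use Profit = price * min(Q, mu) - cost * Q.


Sales at mu = min(385.4127, 417.0983) = 385.4127
Revenue = 50.1625 * 385.4127 = 19333.2646
Total cost = 14.6251 * 385.4127 = 5636.6993
Profit = 19333.2646 - 5636.6993 = 13696.5653

13696.5653 $


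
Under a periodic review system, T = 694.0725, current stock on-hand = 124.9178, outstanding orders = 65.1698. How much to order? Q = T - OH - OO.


Inventory position = OH + OO = 124.9178 + 65.1698 = 190.0876
Q = 694.0725 - 190.0876 = 503.9849

503.9849 units


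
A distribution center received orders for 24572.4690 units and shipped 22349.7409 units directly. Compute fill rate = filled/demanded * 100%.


FR = 22349.7409 / 24572.4690 * 100 = 90.9544

90.9544%


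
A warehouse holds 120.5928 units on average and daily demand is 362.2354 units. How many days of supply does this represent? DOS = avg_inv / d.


DOS = 120.5928 / 362.2354 = 0.3329

0.3329 days


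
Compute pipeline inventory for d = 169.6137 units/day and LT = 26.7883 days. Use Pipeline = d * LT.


Pipeline = 169.6137 * 26.7883 = 4543.6627

4543.6627 units


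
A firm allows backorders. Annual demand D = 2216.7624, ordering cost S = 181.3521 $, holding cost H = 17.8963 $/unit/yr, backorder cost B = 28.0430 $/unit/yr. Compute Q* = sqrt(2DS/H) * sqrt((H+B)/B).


sqrt(2DS/H) = 211.9602
sqrt((H+B)/B) = 1.2799
Q* = 211.9602 * 1.2799 = 271.2903

271.2903 units


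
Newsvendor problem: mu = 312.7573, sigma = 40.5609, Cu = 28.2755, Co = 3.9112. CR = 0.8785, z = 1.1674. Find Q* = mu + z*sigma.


CR = Cu/(Cu+Co) = 28.2755/(28.2755+3.9112) = 0.8785
z = 1.1674
Q* = 312.7573 + 1.1674 * 40.5609 = 360.1081

360.1081 units


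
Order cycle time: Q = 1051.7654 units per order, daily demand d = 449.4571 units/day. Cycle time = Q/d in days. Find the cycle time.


Cycle = 1051.7654 / 449.4571 = 2.3401

2.3401 days


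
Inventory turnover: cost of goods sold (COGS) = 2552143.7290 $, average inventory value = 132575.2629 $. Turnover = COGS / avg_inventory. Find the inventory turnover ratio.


Turnover = 2552143.7290 / 132575.2629 = 19.2505

19.2505


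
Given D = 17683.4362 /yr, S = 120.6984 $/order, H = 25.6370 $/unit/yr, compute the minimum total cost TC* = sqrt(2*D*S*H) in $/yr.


2*D*S*H = 109437300.5608
TC* = sqrt(109437300.5608) = 10461.2284

10461.2284 $/yr


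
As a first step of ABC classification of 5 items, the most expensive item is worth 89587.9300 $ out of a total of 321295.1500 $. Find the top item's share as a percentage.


Top item = 89587.9300
Total = 321295.1500
Percentage = 89587.9300 / 321295.1500 * 100 = 27.8834

27.8834%


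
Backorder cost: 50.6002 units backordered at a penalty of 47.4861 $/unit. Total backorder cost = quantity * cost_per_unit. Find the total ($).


Total = 50.6002 * 47.4861 = 2402.8062

2402.8062 $


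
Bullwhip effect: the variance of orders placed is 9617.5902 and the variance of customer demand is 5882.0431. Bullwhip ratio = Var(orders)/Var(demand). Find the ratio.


BW = 9617.5902 / 5882.0431 = 1.6351

1.6351


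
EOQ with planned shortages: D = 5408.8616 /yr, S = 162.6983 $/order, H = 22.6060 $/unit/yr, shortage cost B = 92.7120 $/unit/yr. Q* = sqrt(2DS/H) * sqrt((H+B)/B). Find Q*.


sqrt(2DS/H) = 279.0279
sqrt((H+B)/B) = 1.1153
Q* = 279.0279 * 1.1153 = 311.1918

311.1918 units


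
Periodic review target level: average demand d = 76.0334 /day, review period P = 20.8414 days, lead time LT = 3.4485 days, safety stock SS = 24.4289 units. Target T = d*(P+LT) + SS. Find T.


P + LT = 24.2899
d*(P+LT) = 76.0334 * 24.2899 = 1846.8437
T = 1846.8437 + 24.4289 = 1871.2726

1871.2726 units


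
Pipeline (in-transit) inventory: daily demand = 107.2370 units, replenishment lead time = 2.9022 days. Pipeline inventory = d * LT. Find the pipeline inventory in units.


Pipeline = 107.2370 * 2.9022 = 311.2232

311.2232 units


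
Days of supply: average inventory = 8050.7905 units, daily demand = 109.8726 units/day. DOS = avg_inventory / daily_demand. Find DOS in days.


DOS = 8050.7905 / 109.8726 = 73.2739

73.2739 days


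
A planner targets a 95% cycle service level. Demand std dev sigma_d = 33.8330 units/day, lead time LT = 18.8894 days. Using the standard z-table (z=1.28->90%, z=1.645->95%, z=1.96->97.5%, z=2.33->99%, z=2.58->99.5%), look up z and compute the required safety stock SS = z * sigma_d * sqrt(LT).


From the table, SL = 95% corresponds to z = 1.645
sqrt(LT) = sqrt(18.8894) = 4.3462
SS = 1.645 * 33.8330 * 4.3462 = 241.8887

241.8887 units


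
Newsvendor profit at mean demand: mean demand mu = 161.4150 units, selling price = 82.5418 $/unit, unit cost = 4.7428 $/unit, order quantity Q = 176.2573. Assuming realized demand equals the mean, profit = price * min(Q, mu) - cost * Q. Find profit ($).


Sales at mu = min(176.2573, 161.4150) = 161.4150
Revenue = 82.5418 * 161.4150 = 13323.4846
Total cost = 4.7428 * 176.2573 = 835.9531
Profit = 13323.4846 - 835.9531 = 12487.5315

12487.5315 $


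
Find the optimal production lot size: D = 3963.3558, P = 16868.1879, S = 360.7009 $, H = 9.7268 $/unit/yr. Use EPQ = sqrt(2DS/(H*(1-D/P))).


1 - D/P = 1 - 0.2350 = 0.7650
H*(1-D/P) = 7.4414
2DS = 2859172.0082
EPQ = sqrt(384225.6632) = 619.8594

619.8594 units


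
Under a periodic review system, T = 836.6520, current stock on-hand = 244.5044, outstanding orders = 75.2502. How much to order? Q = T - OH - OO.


Inventory position = OH + OO = 244.5044 + 75.2502 = 319.7546
Q = 836.6520 - 319.7546 = 516.8974

516.8974 units


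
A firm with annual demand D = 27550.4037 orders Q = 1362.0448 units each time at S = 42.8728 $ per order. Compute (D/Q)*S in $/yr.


Number of orders = D/Q = 20.2272
Cost = 20.2272 * 42.8728 = 867.1983

867.1983 $/yr


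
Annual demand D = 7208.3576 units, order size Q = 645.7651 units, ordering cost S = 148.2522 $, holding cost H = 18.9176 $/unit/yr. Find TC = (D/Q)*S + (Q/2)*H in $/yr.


Ordering cost = D*S/Q = 1654.8663
Holding cost = Q*H/2 = 6108.1629
TC = 1654.8663 + 6108.1629 = 7763.0292

7763.0292 $/yr


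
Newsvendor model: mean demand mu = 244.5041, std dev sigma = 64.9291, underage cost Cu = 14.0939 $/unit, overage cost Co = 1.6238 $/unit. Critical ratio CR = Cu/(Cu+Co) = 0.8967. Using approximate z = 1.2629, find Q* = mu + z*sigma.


CR = Cu/(Cu+Co) = 14.0939/(14.0939+1.6238) = 0.8967
z = 1.2629
Q* = 244.5041 + 1.2629 * 64.9291 = 326.5031

326.5031 units


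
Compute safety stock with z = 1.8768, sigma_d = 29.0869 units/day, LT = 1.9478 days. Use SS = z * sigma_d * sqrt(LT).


sqrt(LT) = sqrt(1.9478) = 1.3956
SS = 1.8768 * 29.0869 * 1.3956 = 76.1882

76.1882 units


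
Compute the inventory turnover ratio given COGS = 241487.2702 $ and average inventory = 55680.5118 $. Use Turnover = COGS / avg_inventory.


Turnover = 241487.2702 / 55680.5118 = 4.3370

4.3370


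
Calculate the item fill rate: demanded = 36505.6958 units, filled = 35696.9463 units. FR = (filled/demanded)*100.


FR = 35696.9463 / 36505.6958 * 100 = 97.7846

97.7846%


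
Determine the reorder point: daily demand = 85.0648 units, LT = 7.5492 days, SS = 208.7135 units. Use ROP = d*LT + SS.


d*LT = 85.0648 * 7.5492 = 642.1712
ROP = 642.1712 + 208.7135 = 850.8847

850.8847 units


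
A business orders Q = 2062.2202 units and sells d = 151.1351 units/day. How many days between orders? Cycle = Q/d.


Cycle = 2062.2202 / 151.1351 = 13.6449

13.6449 days


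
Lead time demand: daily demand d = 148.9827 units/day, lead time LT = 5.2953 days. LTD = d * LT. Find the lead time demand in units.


LTD = 148.9827 * 5.2953 = 788.9081

788.9081 units


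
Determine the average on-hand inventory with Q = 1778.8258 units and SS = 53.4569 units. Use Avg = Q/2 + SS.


Q/2 = 889.4129
Avg = 889.4129 + 53.4569 = 942.8698

942.8698 units


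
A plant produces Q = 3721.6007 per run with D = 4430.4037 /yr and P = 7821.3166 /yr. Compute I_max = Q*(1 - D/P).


D/P = 0.5665
1 - D/P = 0.4335
I_max = 3721.6007 * 0.4335 = 1613.4910

1613.4910 units


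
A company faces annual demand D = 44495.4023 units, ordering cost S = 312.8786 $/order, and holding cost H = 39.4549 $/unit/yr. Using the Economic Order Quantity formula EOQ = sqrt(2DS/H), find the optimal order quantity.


2*D*S = 2 * 44495.4023 * 312.8786 = 27843318.3561
2*D*S/H = 705699.8841
EOQ = sqrt(705699.8841) = 840.0595

840.0595 units


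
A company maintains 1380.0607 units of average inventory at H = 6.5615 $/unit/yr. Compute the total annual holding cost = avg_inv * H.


Cost = 1380.0607 * 6.5615 = 9055.2683

9055.2683 $/yr


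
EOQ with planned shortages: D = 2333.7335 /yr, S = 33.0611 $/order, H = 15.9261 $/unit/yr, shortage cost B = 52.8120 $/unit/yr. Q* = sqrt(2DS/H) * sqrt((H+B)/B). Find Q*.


sqrt(2DS/H) = 98.4339
sqrt((H+B)/B) = 1.1409
Q* = 98.4339 * 1.1409 = 112.2993

112.2993 units


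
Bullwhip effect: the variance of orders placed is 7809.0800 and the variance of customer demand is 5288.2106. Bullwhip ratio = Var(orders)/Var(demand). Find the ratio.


BW = 7809.0800 / 5288.2106 = 1.4767

1.4767


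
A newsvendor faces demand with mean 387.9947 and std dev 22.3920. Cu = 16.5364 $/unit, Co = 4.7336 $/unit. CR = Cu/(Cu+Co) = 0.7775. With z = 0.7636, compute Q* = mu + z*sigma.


CR = Cu/(Cu+Co) = 16.5364/(16.5364+4.7336) = 0.7775
z = 0.7636
Q* = 387.9947 + 0.7636 * 22.3920 = 405.0932

405.0932 units


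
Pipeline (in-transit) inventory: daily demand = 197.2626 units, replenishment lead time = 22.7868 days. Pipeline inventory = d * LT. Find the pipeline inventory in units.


Pipeline = 197.2626 * 22.7868 = 4494.9834

4494.9834 units


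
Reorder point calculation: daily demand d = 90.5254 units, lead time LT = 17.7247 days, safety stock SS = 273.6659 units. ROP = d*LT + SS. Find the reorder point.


d*LT = 90.5254 * 17.7247 = 1604.5356
ROP = 1604.5356 + 273.6659 = 1878.2015

1878.2015 units


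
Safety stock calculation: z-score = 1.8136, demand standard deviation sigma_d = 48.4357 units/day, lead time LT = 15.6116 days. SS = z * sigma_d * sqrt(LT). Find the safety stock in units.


sqrt(LT) = sqrt(15.6116) = 3.9512
SS = 1.8136 * 48.4357 * 3.9512 = 347.0810

347.0810 units


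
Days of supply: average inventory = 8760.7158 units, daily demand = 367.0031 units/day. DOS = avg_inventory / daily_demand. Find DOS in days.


DOS = 8760.7158 / 367.0031 = 23.8710

23.8710 days
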